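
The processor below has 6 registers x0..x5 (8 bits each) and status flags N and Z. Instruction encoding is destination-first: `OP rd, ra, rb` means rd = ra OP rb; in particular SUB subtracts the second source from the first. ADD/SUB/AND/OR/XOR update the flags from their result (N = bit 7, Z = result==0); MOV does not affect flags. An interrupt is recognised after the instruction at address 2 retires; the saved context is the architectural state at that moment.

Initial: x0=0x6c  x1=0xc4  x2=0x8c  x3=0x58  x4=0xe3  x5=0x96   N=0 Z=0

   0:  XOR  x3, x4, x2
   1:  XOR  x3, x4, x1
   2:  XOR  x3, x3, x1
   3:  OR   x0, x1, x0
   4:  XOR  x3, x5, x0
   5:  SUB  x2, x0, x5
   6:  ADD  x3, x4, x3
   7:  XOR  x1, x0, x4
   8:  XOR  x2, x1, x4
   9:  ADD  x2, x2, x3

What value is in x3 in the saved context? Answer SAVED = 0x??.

after  0: x0=0x6c x1=0xc4 x2=0x8c x3=0x6f x4=0xe3 x5=0x96  N=0 Z=0
after  1: x0=0x6c x1=0xc4 x2=0x8c x3=0x27 x4=0xe3 x5=0x96  N=0 Z=0
after  2: x0=0x6c x1=0xc4 x2=0x8c x3=0xe3 x4=0xe3 x5=0x96  N=1 Z=0
-- IRQ taken; context saved, return-PC = 3 --

SAVED = 0xe3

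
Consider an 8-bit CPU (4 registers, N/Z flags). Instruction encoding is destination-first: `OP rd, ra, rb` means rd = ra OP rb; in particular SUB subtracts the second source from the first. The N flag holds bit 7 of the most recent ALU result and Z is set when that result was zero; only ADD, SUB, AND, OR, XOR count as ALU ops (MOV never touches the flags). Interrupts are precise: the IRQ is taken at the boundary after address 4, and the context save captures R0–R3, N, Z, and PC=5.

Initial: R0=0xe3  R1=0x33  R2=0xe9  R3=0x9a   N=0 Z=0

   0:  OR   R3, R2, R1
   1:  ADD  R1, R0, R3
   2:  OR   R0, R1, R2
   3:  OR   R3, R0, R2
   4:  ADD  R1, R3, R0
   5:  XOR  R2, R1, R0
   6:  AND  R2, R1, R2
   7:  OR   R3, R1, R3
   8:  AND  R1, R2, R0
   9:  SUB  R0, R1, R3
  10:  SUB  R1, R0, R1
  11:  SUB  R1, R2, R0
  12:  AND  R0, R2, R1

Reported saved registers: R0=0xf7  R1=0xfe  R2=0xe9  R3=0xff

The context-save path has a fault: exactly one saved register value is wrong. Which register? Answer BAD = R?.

BAD = R0

after  0: R0=0xe3 R1=0x33 R2=0xe9 R3=0xfb  N=1 Z=0
after  1: R0=0xe3 R1=0xde R2=0xe9 R3=0xfb  N=1 Z=0
after  2: R0=0xff R1=0xde R2=0xe9 R3=0xfb  N=1 Z=0
after  3: R0=0xff R1=0xde R2=0xe9 R3=0xff  N=1 Z=0
after  4: R0=0xff R1=0xfe R2=0xe9 R3=0xff  N=1 Z=0
-- IRQ taken; context saved, return-PC = 5 --
mismatch: R0: reported 0xf7 vs actual 0xff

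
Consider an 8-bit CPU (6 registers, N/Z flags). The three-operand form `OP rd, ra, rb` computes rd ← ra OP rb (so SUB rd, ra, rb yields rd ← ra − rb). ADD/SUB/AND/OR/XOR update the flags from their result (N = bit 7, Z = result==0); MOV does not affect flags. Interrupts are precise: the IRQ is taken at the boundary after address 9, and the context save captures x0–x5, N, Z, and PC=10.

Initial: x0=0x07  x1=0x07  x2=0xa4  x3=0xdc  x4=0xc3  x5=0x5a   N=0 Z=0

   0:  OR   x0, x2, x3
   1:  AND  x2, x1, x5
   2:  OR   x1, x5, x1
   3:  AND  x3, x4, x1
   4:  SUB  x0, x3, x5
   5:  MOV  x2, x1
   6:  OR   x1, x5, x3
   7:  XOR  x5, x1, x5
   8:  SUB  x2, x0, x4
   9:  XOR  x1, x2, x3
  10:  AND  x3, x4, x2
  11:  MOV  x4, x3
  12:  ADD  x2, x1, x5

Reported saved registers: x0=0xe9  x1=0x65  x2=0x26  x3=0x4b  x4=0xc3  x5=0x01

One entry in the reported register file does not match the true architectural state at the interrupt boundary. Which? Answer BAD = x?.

after  0: x0=0xfc x1=0x07 x2=0xa4 x3=0xdc x4=0xc3 x5=0x5a  N=1 Z=0
after  1: x0=0xfc x1=0x07 x2=0x02 x3=0xdc x4=0xc3 x5=0x5a  N=0 Z=0
after  2: x0=0xfc x1=0x5f x2=0x02 x3=0xdc x4=0xc3 x5=0x5a  N=0 Z=0
after  3: x0=0xfc x1=0x5f x2=0x02 x3=0x43 x4=0xc3 x5=0x5a  N=0 Z=0
after  4: x0=0xe9 x1=0x5f x2=0x02 x3=0x43 x4=0xc3 x5=0x5a  N=1 Z=0
after  5: x0=0xe9 x1=0x5f x2=0x5f x3=0x43 x4=0xc3 x5=0x5a  N=1 Z=0
after  6: x0=0xe9 x1=0x5b x2=0x5f x3=0x43 x4=0xc3 x5=0x5a  N=0 Z=0
after  7: x0=0xe9 x1=0x5b x2=0x5f x3=0x43 x4=0xc3 x5=0x01  N=0 Z=0
after  8: x0=0xe9 x1=0x5b x2=0x26 x3=0x43 x4=0xc3 x5=0x01  N=0 Z=0
after  9: x0=0xe9 x1=0x65 x2=0x26 x3=0x43 x4=0xc3 x5=0x01  N=0 Z=0
-- IRQ taken; context saved, return-PC = 10 --
mismatch: x3: reported 0x4b vs actual 0x43

BAD = x3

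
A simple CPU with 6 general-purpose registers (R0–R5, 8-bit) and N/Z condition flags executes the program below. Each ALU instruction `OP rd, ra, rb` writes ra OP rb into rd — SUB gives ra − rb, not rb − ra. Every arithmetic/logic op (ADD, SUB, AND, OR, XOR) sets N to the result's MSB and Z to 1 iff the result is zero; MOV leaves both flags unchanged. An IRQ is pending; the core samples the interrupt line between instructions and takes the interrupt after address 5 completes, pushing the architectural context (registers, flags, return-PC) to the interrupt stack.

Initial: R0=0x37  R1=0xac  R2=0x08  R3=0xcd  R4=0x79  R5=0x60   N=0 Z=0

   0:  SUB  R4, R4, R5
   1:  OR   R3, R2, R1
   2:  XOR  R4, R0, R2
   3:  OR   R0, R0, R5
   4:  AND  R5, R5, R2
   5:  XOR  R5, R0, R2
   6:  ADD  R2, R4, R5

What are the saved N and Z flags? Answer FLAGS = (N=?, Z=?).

after  0: R0=0x37 R1=0xac R2=0x08 R3=0xcd R4=0x19 R5=0x60  N=0 Z=0
after  1: R0=0x37 R1=0xac R2=0x08 R3=0xac R4=0x19 R5=0x60  N=1 Z=0
after  2: R0=0x37 R1=0xac R2=0x08 R3=0xac R4=0x3f R5=0x60  N=0 Z=0
after  3: R0=0x77 R1=0xac R2=0x08 R3=0xac R4=0x3f R5=0x60  N=0 Z=0
after  4: R0=0x77 R1=0xac R2=0x08 R3=0xac R4=0x3f R5=0x00  N=0 Z=1
after  5: R0=0x77 R1=0xac R2=0x08 R3=0xac R4=0x3f R5=0x7f  N=0 Z=0
-- IRQ taken; context saved, return-PC = 6 --

FLAGS = (N=0, Z=0)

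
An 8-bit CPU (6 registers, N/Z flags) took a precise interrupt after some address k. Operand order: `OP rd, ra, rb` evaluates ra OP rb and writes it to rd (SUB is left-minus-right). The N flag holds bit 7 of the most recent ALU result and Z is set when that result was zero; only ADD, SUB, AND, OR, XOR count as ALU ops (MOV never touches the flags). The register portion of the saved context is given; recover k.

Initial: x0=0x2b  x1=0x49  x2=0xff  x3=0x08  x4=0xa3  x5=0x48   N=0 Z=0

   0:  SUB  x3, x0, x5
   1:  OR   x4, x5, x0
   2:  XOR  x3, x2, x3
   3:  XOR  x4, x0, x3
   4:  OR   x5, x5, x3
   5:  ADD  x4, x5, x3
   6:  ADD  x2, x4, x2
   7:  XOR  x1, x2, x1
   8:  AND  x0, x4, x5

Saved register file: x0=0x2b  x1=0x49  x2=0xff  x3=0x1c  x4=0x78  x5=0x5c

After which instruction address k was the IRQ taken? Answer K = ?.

after  0: x0=0x2b x1=0x49 x2=0xff x3=0xe3 x4=0xa3 x5=0x48  N=1 Z=0
after  1: x0=0x2b x1=0x49 x2=0xff x3=0xe3 x4=0x6b x5=0x48  N=0 Z=0
after  2: x0=0x2b x1=0x49 x2=0xff x3=0x1c x4=0x6b x5=0x48  N=0 Z=0
after  3: x0=0x2b x1=0x49 x2=0xff x3=0x1c x4=0x37 x5=0x48  N=0 Z=0
after  4: x0=0x2b x1=0x49 x2=0xff x3=0x1c x4=0x37 x5=0x5c  N=0 Z=0
after  5: x0=0x2b x1=0x49 x2=0xff x3=0x1c x4=0x78 x5=0x5c  N=0 Z=0
-- IRQ taken; context saved, return-PC = 6 --

K = 5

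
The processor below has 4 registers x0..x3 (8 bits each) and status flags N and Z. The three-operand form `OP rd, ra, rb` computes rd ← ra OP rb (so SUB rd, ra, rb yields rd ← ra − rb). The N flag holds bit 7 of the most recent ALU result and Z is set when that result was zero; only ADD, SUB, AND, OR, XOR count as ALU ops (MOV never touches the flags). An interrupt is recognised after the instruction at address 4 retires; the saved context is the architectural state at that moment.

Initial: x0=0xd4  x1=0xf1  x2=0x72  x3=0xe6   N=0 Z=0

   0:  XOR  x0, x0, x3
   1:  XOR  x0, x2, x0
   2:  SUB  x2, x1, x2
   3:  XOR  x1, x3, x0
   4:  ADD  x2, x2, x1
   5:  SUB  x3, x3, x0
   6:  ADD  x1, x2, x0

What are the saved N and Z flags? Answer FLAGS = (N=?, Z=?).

after  0: x0=0x32 x1=0xf1 x2=0x72 x3=0xe6  N=0 Z=0
after  1: x0=0x40 x1=0xf1 x2=0x72 x3=0xe6  N=0 Z=0
after  2: x0=0x40 x1=0xf1 x2=0x7f x3=0xe6  N=0 Z=0
after  3: x0=0x40 x1=0xa6 x2=0x7f x3=0xe6  N=1 Z=0
after  4: x0=0x40 x1=0xa6 x2=0x25 x3=0xe6  N=0 Z=0
-- IRQ taken; context saved, return-PC = 5 --

FLAGS = (N=0, Z=0)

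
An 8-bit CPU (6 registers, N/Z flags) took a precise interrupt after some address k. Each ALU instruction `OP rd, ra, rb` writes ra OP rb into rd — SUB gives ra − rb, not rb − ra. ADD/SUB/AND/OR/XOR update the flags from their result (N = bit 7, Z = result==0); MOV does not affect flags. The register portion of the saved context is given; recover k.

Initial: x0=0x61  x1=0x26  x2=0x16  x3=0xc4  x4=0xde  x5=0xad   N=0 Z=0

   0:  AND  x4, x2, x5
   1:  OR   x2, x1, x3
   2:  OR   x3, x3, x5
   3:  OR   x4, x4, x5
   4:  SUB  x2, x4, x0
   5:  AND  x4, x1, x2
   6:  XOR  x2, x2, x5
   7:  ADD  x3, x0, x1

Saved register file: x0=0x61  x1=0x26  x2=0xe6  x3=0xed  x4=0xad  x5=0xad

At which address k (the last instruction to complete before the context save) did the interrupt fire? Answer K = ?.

after  0: x0=0x61 x1=0x26 x2=0x16 x3=0xc4 x4=0x04 x5=0xad  N=0 Z=0
after  1: x0=0x61 x1=0x26 x2=0xe6 x3=0xc4 x4=0x04 x5=0xad  N=1 Z=0
after  2: x0=0x61 x1=0x26 x2=0xe6 x3=0xed x4=0x04 x5=0xad  N=1 Z=0
after  3: x0=0x61 x1=0x26 x2=0xe6 x3=0xed x4=0xad x5=0xad  N=1 Z=0
-- IRQ taken; context saved, return-PC = 4 --

K = 3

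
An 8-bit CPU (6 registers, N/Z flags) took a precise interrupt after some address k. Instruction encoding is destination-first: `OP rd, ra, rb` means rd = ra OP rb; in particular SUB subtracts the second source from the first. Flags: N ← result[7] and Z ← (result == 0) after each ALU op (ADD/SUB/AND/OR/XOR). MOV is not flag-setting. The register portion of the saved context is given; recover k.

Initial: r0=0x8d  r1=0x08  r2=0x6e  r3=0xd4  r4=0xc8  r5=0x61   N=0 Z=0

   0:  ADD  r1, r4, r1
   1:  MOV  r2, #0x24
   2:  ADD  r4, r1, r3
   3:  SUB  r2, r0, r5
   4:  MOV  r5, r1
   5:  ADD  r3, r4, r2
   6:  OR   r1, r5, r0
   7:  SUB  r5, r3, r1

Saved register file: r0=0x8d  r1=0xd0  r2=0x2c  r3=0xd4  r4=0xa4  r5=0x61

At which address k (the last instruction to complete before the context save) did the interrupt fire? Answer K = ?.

K = 3

after  0: r0=0x8d r1=0xd0 r2=0x6e r3=0xd4 r4=0xc8 r5=0x61  N=1 Z=0
after  1: r0=0x8d r1=0xd0 r2=0x24 r3=0xd4 r4=0xc8 r5=0x61  N=1 Z=0
after  2: r0=0x8d r1=0xd0 r2=0x24 r3=0xd4 r4=0xa4 r5=0x61  N=1 Z=0
after  3: r0=0x8d r1=0xd0 r2=0x2c r3=0xd4 r4=0xa4 r5=0x61  N=0 Z=0
-- IRQ taken; context saved, return-PC = 4 --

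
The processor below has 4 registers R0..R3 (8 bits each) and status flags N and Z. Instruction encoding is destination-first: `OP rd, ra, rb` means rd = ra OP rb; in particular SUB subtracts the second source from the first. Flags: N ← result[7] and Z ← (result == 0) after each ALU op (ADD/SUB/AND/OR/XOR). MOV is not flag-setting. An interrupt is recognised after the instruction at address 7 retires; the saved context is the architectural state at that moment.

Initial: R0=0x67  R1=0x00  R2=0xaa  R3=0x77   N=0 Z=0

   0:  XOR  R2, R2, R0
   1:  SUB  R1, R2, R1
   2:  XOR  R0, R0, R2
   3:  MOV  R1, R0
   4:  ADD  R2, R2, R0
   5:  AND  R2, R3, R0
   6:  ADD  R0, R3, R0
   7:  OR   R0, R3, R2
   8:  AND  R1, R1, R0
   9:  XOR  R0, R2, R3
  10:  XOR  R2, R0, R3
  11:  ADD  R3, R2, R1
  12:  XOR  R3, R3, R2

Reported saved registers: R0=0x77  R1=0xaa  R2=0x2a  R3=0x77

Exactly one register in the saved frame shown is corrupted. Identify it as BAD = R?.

BAD = R2

after  0: R0=0x67 R1=0x00 R2=0xcd R3=0x77  N=1 Z=0
after  1: R0=0x67 R1=0xcd R2=0xcd R3=0x77  N=1 Z=0
after  2: R0=0xaa R1=0xcd R2=0xcd R3=0x77  N=1 Z=0
after  3: R0=0xaa R1=0xaa R2=0xcd R3=0x77  N=1 Z=0
after  4: R0=0xaa R1=0xaa R2=0x77 R3=0x77  N=0 Z=0
after  5: R0=0xaa R1=0xaa R2=0x22 R3=0x77  N=0 Z=0
after  6: R0=0x21 R1=0xaa R2=0x22 R3=0x77  N=0 Z=0
after  7: R0=0x77 R1=0xaa R2=0x22 R3=0x77  N=0 Z=0
-- IRQ taken; context saved, return-PC = 8 --
mismatch: R2: reported 0x2a vs actual 0x22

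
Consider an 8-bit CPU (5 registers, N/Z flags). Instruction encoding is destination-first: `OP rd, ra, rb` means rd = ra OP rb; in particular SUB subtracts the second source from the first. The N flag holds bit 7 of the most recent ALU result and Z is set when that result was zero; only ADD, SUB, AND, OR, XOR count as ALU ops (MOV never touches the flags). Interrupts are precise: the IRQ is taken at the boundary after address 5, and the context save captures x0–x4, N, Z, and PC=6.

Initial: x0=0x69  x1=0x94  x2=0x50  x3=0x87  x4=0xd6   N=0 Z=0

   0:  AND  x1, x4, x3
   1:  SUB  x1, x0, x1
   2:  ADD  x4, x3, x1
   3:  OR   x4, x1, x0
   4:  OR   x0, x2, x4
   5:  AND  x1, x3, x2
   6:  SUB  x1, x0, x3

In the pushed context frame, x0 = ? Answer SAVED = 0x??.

SAVED = 0xfb

after  0: x0=0x69 x1=0x86 x2=0x50 x3=0x87 x4=0xd6  N=1 Z=0
after  1: x0=0x69 x1=0xe3 x2=0x50 x3=0x87 x4=0xd6  N=1 Z=0
after  2: x0=0x69 x1=0xe3 x2=0x50 x3=0x87 x4=0x6a  N=0 Z=0
after  3: x0=0x69 x1=0xe3 x2=0x50 x3=0x87 x4=0xeb  N=1 Z=0
after  4: x0=0xfb x1=0xe3 x2=0x50 x3=0x87 x4=0xeb  N=1 Z=0
after  5: x0=0xfb x1=0x00 x2=0x50 x3=0x87 x4=0xeb  N=0 Z=1
-- IRQ taken; context saved, return-PC = 6 --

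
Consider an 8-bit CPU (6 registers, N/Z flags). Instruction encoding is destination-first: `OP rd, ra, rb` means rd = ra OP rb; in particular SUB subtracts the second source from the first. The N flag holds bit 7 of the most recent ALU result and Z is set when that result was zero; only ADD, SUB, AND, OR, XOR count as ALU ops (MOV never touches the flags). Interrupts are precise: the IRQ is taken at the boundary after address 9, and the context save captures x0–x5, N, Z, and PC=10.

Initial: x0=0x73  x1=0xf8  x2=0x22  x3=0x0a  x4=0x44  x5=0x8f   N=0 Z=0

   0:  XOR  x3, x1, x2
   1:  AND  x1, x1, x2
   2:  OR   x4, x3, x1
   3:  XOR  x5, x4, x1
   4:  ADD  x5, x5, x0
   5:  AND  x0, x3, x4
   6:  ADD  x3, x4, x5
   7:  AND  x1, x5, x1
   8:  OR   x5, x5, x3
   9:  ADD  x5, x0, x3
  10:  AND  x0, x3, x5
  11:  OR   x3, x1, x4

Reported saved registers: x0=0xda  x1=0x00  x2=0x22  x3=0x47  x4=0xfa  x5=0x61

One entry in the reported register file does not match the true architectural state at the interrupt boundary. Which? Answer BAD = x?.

BAD = x5

after  0: x0=0x73 x1=0xf8 x2=0x22 x3=0xda x4=0x44 x5=0x8f  N=1 Z=0
after  1: x0=0x73 x1=0x20 x2=0x22 x3=0xda x4=0x44 x5=0x8f  N=0 Z=0
after  2: x0=0x73 x1=0x20 x2=0x22 x3=0xda x4=0xfa x5=0x8f  N=1 Z=0
after  3: x0=0x73 x1=0x20 x2=0x22 x3=0xda x4=0xfa x5=0xda  N=1 Z=0
after  4: x0=0x73 x1=0x20 x2=0x22 x3=0xda x4=0xfa x5=0x4d  N=0 Z=0
after  5: x0=0xda x1=0x20 x2=0x22 x3=0xda x4=0xfa x5=0x4d  N=1 Z=0
after  6: x0=0xda x1=0x20 x2=0x22 x3=0x47 x4=0xfa x5=0x4d  N=0 Z=0
after  7: x0=0xda x1=0x00 x2=0x22 x3=0x47 x4=0xfa x5=0x4d  N=0 Z=1
after  8: x0=0xda x1=0x00 x2=0x22 x3=0x47 x4=0xfa x5=0x4f  N=0 Z=0
after  9: x0=0xda x1=0x00 x2=0x22 x3=0x47 x4=0xfa x5=0x21  N=0 Z=0
-- IRQ taken; context saved, return-PC = 10 --
mismatch: x5: reported 0x61 vs actual 0x21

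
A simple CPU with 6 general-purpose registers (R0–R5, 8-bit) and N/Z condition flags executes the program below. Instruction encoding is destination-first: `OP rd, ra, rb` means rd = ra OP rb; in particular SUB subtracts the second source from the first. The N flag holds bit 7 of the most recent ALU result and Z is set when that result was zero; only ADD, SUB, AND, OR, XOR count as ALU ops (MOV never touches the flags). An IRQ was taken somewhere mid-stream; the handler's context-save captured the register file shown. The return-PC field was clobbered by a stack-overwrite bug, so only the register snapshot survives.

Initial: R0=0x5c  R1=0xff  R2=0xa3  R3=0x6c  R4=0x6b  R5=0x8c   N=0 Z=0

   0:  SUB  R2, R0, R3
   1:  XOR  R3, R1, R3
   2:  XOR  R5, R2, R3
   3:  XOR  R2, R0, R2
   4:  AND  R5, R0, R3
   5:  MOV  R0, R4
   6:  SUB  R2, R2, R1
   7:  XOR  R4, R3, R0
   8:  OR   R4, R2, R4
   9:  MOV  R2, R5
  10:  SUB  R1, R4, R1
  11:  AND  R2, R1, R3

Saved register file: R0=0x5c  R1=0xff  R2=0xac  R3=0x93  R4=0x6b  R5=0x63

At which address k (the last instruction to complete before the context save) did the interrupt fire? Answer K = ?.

K = 3

after  0: R0=0x5c R1=0xff R2=0xf0 R3=0x6c R4=0x6b R5=0x8c  N=1 Z=0
after  1: R0=0x5c R1=0xff R2=0xf0 R3=0x93 R4=0x6b R5=0x8c  N=1 Z=0
after  2: R0=0x5c R1=0xff R2=0xf0 R3=0x93 R4=0x6b R5=0x63  N=0 Z=0
after  3: R0=0x5c R1=0xff R2=0xac R3=0x93 R4=0x6b R5=0x63  N=1 Z=0
-- IRQ taken; context saved, return-PC = 4 --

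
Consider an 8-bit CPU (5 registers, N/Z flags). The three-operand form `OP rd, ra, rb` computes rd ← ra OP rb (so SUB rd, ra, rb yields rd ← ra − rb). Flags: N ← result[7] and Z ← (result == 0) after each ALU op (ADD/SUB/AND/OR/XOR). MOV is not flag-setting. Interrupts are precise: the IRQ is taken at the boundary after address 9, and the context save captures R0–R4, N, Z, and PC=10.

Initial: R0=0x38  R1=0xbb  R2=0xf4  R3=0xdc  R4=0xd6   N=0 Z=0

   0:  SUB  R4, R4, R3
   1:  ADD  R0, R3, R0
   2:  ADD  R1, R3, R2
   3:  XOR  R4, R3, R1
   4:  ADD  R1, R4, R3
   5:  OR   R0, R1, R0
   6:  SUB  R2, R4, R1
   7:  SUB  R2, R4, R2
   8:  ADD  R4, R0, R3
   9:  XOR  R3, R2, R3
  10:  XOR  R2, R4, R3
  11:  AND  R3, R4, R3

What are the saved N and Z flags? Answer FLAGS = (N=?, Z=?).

after  0: R0=0x38 R1=0xbb R2=0xf4 R3=0xdc R4=0xfa  N=1 Z=0
after  1: R0=0x14 R1=0xbb R2=0xf4 R3=0xdc R4=0xfa  N=0 Z=0
after  2: R0=0x14 R1=0xd0 R2=0xf4 R3=0xdc R4=0xfa  N=1 Z=0
after  3: R0=0x14 R1=0xd0 R2=0xf4 R3=0xdc R4=0x0c  N=0 Z=0
after  4: R0=0x14 R1=0xe8 R2=0xf4 R3=0xdc R4=0x0c  N=1 Z=0
after  5: R0=0xfc R1=0xe8 R2=0xf4 R3=0xdc R4=0x0c  N=1 Z=0
after  6: R0=0xfc R1=0xe8 R2=0x24 R3=0xdc R4=0x0c  N=0 Z=0
after  7: R0=0xfc R1=0xe8 R2=0xe8 R3=0xdc R4=0x0c  N=1 Z=0
after  8: R0=0xfc R1=0xe8 R2=0xe8 R3=0xdc R4=0xd8  N=1 Z=0
after  9: R0=0xfc R1=0xe8 R2=0xe8 R3=0x34 R4=0xd8  N=0 Z=0
-- IRQ taken; context saved, return-PC = 10 --

FLAGS = (N=0, Z=0)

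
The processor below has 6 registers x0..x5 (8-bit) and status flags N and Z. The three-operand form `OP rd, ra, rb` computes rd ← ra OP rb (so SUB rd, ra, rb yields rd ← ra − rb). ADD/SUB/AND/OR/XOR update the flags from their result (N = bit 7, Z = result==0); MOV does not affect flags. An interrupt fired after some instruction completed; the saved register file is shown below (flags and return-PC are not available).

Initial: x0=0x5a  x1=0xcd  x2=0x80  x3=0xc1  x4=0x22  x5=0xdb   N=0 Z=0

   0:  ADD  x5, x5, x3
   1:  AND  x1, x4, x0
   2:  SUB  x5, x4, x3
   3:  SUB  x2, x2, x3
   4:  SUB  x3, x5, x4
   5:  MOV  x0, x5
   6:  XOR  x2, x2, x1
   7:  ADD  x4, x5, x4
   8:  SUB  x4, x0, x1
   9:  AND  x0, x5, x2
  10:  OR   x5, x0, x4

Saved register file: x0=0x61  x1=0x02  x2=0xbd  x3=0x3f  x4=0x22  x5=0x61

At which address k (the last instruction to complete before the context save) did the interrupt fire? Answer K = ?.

after  0: x0=0x5a x1=0xcd x2=0x80 x3=0xc1 x4=0x22 x5=0x9c  N=1 Z=0
after  1: x0=0x5a x1=0x02 x2=0x80 x3=0xc1 x4=0x22 x5=0x9c  N=0 Z=0
after  2: x0=0x5a x1=0x02 x2=0x80 x3=0xc1 x4=0x22 x5=0x61  N=0 Z=0
after  3: x0=0x5a x1=0x02 x2=0xbf x3=0xc1 x4=0x22 x5=0x61  N=1 Z=0
after  4: x0=0x5a x1=0x02 x2=0xbf x3=0x3f x4=0x22 x5=0x61  N=0 Z=0
after  5: x0=0x61 x1=0x02 x2=0xbf x3=0x3f x4=0x22 x5=0x61  N=0 Z=0
after  6: x0=0x61 x1=0x02 x2=0xbd x3=0x3f x4=0x22 x5=0x61  N=1 Z=0
-- IRQ taken; context saved, return-PC = 7 --

K = 6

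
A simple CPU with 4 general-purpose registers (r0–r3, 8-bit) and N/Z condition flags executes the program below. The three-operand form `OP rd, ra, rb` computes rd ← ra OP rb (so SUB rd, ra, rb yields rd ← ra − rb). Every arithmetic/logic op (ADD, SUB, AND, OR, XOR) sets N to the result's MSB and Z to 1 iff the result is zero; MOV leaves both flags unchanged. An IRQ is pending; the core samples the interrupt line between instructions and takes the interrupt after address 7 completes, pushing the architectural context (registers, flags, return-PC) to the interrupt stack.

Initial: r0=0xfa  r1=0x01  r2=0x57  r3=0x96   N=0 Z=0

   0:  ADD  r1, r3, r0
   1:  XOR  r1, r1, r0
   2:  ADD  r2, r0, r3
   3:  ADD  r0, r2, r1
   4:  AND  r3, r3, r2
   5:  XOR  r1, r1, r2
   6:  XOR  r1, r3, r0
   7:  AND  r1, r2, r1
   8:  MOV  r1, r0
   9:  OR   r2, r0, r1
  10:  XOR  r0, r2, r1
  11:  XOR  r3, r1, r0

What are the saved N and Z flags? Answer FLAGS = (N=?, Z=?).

after  0: r0=0xfa r1=0x90 r2=0x57 r3=0x96  N=1 Z=0
after  1: r0=0xfa r1=0x6a r2=0x57 r3=0x96  N=0 Z=0
after  2: r0=0xfa r1=0x6a r2=0x90 r3=0x96  N=1 Z=0
after  3: r0=0xfa r1=0x6a r2=0x90 r3=0x96  N=1 Z=0
after  4: r0=0xfa r1=0x6a r2=0x90 r3=0x90  N=1 Z=0
after  5: r0=0xfa r1=0xfa r2=0x90 r3=0x90  N=1 Z=0
after  6: r0=0xfa r1=0x6a r2=0x90 r3=0x90  N=0 Z=0
after  7: r0=0xfa r1=0x00 r2=0x90 r3=0x90  N=0 Z=1
-- IRQ taken; context saved, return-PC = 8 --

FLAGS = (N=0, Z=1)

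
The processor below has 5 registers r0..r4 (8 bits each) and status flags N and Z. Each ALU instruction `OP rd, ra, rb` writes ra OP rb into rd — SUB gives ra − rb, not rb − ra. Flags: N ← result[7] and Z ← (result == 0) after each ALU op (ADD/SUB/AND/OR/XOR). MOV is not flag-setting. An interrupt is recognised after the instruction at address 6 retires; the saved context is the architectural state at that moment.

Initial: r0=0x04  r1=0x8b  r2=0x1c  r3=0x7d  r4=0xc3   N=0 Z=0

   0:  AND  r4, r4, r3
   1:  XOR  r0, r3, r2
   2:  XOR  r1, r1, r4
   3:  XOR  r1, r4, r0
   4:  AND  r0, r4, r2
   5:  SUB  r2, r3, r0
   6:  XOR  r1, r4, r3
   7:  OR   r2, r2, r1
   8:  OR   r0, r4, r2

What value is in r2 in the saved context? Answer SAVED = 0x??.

after  0: r0=0x04 r1=0x8b r2=0x1c r3=0x7d r4=0x41  N=0 Z=0
after  1: r0=0x61 r1=0x8b r2=0x1c r3=0x7d r4=0x41  N=0 Z=0
after  2: r0=0x61 r1=0xca r2=0x1c r3=0x7d r4=0x41  N=1 Z=0
after  3: r0=0x61 r1=0x20 r2=0x1c r3=0x7d r4=0x41  N=0 Z=0
after  4: r0=0x00 r1=0x20 r2=0x1c r3=0x7d r4=0x41  N=0 Z=1
after  5: r0=0x00 r1=0x20 r2=0x7d r3=0x7d r4=0x41  N=0 Z=0
after  6: r0=0x00 r1=0x3c r2=0x7d r3=0x7d r4=0x41  N=0 Z=0
-- IRQ taken; context saved, return-PC = 7 --

SAVED = 0x7d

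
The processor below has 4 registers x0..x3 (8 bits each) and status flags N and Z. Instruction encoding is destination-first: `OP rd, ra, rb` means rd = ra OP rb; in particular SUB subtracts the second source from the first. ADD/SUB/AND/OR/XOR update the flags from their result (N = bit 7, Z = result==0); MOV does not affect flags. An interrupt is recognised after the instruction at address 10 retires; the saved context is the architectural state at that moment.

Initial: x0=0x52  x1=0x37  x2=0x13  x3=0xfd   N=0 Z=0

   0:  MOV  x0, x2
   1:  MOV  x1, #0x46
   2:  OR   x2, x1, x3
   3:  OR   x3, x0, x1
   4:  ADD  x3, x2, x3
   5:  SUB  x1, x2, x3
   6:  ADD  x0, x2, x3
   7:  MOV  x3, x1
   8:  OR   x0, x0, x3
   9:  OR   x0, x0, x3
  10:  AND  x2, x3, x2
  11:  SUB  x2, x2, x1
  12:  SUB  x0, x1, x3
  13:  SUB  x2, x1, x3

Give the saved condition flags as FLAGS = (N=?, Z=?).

FLAGS = (N=1, Z=0)

after  0: x0=0x13 x1=0x37 x2=0x13 x3=0xfd  N=0 Z=0
after  1: x0=0x13 x1=0x46 x2=0x13 x3=0xfd  N=0 Z=0
after  2: x0=0x13 x1=0x46 x2=0xff x3=0xfd  N=1 Z=0
after  3: x0=0x13 x1=0x46 x2=0xff x3=0x57  N=0 Z=0
after  4: x0=0x13 x1=0x46 x2=0xff x3=0x56  N=0 Z=0
after  5: x0=0x13 x1=0xa9 x2=0xff x3=0x56  N=1 Z=0
after  6: x0=0x55 x1=0xa9 x2=0xff x3=0x56  N=0 Z=0
after  7: x0=0x55 x1=0xa9 x2=0xff x3=0xa9  N=0 Z=0
after  8: x0=0xfd x1=0xa9 x2=0xff x3=0xa9  N=1 Z=0
after  9: x0=0xfd x1=0xa9 x2=0xff x3=0xa9  N=1 Z=0
after 10: x0=0xfd x1=0xa9 x2=0xa9 x3=0xa9  N=1 Z=0
-- IRQ taken; context saved, return-PC = 11 --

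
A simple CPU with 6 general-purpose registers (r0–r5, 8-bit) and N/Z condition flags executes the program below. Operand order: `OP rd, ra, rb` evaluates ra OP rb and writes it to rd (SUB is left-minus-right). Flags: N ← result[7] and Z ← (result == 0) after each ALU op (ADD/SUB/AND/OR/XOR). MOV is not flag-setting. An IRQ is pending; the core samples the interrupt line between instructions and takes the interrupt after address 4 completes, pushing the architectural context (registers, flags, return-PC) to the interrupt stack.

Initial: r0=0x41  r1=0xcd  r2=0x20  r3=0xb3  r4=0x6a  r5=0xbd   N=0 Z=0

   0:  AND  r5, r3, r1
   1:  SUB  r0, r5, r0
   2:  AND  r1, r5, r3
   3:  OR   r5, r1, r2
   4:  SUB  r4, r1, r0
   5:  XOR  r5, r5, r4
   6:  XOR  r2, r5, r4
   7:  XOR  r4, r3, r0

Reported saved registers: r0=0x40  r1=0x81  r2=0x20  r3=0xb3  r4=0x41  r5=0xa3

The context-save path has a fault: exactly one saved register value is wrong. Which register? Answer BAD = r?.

after  0: r0=0x41 r1=0xcd r2=0x20 r3=0xb3 r4=0x6a r5=0x81  N=1 Z=0
after  1: r0=0x40 r1=0xcd r2=0x20 r3=0xb3 r4=0x6a r5=0x81  N=0 Z=0
after  2: r0=0x40 r1=0x81 r2=0x20 r3=0xb3 r4=0x6a r5=0x81  N=1 Z=0
after  3: r0=0x40 r1=0x81 r2=0x20 r3=0xb3 r4=0x6a r5=0xa1  N=1 Z=0
after  4: r0=0x40 r1=0x81 r2=0x20 r3=0xb3 r4=0x41 r5=0xa1  N=0 Z=0
-- IRQ taken; context saved, return-PC = 5 --
mismatch: r5: reported 0xa3 vs actual 0xa1

BAD = r5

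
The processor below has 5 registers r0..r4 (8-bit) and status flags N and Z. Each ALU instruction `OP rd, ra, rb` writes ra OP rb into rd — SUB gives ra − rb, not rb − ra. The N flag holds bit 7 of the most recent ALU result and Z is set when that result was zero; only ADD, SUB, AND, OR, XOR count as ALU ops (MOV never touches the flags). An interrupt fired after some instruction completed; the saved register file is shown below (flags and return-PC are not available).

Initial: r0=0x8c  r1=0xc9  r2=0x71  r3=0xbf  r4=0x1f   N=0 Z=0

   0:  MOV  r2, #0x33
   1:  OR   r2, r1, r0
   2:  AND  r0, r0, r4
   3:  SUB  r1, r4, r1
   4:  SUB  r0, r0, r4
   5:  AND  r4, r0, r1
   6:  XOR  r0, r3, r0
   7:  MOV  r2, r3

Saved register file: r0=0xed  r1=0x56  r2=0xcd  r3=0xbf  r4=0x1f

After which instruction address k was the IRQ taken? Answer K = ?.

after  0: r0=0x8c r1=0xc9 r2=0x33 r3=0xbf r4=0x1f  N=0 Z=0
after  1: r0=0x8c r1=0xc9 r2=0xcd r3=0xbf r4=0x1f  N=1 Z=0
after  2: r0=0x0c r1=0xc9 r2=0xcd r3=0xbf r4=0x1f  N=0 Z=0
after  3: r0=0x0c r1=0x56 r2=0xcd r3=0xbf r4=0x1f  N=0 Z=0
after  4: r0=0xed r1=0x56 r2=0xcd r3=0xbf r4=0x1f  N=1 Z=0
-- IRQ taken; context saved, return-PC = 5 --

K = 4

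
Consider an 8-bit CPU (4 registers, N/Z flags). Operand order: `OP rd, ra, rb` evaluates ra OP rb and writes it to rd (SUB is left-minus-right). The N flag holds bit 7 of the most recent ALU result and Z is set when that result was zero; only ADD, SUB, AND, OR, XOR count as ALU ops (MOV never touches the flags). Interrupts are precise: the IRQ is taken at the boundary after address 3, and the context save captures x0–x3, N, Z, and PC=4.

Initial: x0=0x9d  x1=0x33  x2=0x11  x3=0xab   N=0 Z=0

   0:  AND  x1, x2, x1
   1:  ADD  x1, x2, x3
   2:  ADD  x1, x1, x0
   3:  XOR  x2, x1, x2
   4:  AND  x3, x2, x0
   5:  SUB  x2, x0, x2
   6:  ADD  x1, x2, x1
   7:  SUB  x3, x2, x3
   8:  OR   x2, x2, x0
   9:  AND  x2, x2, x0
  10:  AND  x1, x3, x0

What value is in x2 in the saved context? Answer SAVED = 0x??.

SAVED = 0x48

after  0: x0=0x9d x1=0x11 x2=0x11 x3=0xab  N=0 Z=0
after  1: x0=0x9d x1=0xbc x2=0x11 x3=0xab  N=1 Z=0
after  2: x0=0x9d x1=0x59 x2=0x11 x3=0xab  N=0 Z=0
after  3: x0=0x9d x1=0x59 x2=0x48 x3=0xab  N=0 Z=0
-- IRQ taken; context saved, return-PC = 4 --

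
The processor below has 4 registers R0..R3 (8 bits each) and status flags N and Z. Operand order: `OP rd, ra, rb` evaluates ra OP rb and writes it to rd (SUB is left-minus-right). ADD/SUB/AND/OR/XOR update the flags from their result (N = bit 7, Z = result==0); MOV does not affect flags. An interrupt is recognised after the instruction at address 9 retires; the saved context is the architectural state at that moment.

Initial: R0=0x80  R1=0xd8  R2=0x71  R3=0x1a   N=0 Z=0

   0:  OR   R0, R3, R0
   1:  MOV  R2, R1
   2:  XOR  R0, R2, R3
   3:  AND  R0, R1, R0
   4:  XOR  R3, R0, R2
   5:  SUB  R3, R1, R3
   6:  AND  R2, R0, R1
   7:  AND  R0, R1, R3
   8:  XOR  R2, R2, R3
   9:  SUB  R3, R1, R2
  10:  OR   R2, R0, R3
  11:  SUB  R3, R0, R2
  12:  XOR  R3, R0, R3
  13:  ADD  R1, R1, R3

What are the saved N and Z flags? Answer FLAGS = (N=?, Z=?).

after  0: R0=0x9a R1=0xd8 R2=0x71 R3=0x1a  N=1 Z=0
after  1: R0=0x9a R1=0xd8 R2=0xd8 R3=0x1a  N=1 Z=0
after  2: R0=0xc2 R1=0xd8 R2=0xd8 R3=0x1a  N=1 Z=0
after  3: R0=0xc0 R1=0xd8 R2=0xd8 R3=0x1a  N=1 Z=0
after  4: R0=0xc0 R1=0xd8 R2=0xd8 R3=0x18  N=0 Z=0
after  5: R0=0xc0 R1=0xd8 R2=0xd8 R3=0xc0  N=1 Z=0
after  6: R0=0xc0 R1=0xd8 R2=0xc0 R3=0xc0  N=1 Z=0
after  7: R0=0xc0 R1=0xd8 R2=0xc0 R3=0xc0  N=1 Z=0
after  8: R0=0xc0 R1=0xd8 R2=0x00 R3=0xc0  N=0 Z=1
after  9: R0=0xc0 R1=0xd8 R2=0x00 R3=0xd8  N=1 Z=0
-- IRQ taken; context saved, return-PC = 10 --

FLAGS = (N=1, Z=0)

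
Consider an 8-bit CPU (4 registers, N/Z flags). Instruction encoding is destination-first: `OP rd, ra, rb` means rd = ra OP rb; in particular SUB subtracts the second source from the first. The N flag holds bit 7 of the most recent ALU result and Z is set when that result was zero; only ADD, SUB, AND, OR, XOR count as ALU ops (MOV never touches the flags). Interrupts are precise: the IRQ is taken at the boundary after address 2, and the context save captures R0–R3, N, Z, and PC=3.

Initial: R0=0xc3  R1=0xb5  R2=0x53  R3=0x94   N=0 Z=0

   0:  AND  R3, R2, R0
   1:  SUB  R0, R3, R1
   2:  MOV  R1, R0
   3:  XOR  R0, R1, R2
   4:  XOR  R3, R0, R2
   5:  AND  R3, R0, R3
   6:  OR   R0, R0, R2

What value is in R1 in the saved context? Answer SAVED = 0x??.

SAVED = 0x8e

after  0: R0=0xc3 R1=0xb5 R2=0x53 R3=0x43  N=0 Z=0
after  1: R0=0x8e R1=0xb5 R2=0x53 R3=0x43  N=1 Z=0
after  2: R0=0x8e R1=0x8e R2=0x53 R3=0x43  N=1 Z=0
-- IRQ taken; context saved, return-PC = 3 --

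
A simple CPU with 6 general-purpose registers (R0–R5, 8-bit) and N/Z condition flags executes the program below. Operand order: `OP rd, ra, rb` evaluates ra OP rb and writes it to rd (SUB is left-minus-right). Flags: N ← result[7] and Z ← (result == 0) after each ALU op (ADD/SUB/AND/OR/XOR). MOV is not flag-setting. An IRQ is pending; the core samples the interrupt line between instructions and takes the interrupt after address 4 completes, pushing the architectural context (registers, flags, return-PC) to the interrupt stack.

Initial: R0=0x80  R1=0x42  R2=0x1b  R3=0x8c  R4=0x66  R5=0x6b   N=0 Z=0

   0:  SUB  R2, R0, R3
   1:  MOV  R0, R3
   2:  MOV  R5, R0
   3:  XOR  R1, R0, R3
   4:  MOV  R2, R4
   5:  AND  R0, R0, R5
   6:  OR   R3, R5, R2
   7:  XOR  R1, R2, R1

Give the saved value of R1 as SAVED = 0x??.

after  0: R0=0x80 R1=0x42 R2=0xf4 R3=0x8c R4=0x66 R5=0x6b  N=1 Z=0
after  1: R0=0x8c R1=0x42 R2=0xf4 R3=0x8c R4=0x66 R5=0x6b  N=1 Z=0
after  2: R0=0x8c R1=0x42 R2=0xf4 R3=0x8c R4=0x66 R5=0x8c  N=1 Z=0
after  3: R0=0x8c R1=0x00 R2=0xf4 R3=0x8c R4=0x66 R5=0x8c  N=0 Z=1
after  4: R0=0x8c R1=0x00 R2=0x66 R3=0x8c R4=0x66 R5=0x8c  N=0 Z=1
-- IRQ taken; context saved, return-PC = 5 --

SAVED = 0x00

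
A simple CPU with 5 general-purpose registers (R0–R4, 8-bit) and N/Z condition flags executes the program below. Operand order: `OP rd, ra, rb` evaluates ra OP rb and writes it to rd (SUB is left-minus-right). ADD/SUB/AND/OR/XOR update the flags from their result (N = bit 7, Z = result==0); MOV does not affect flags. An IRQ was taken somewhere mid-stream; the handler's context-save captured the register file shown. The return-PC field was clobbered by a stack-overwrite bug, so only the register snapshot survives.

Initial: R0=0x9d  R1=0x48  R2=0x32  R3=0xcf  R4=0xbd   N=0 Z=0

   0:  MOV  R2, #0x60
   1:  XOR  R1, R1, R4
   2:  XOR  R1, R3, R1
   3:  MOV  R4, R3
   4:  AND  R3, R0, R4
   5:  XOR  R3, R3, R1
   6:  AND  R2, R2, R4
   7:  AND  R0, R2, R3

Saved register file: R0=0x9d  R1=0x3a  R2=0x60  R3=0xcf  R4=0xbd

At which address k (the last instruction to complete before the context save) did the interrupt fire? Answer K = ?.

after  0: R0=0x9d R1=0x48 R2=0x60 R3=0xcf R4=0xbd  N=0 Z=0
after  1: R0=0x9d R1=0xf5 R2=0x60 R3=0xcf R4=0xbd  N=1 Z=0
after  2: R0=0x9d R1=0x3a R2=0x60 R3=0xcf R4=0xbd  N=0 Z=0
-- IRQ taken; context saved, return-PC = 3 --

K = 2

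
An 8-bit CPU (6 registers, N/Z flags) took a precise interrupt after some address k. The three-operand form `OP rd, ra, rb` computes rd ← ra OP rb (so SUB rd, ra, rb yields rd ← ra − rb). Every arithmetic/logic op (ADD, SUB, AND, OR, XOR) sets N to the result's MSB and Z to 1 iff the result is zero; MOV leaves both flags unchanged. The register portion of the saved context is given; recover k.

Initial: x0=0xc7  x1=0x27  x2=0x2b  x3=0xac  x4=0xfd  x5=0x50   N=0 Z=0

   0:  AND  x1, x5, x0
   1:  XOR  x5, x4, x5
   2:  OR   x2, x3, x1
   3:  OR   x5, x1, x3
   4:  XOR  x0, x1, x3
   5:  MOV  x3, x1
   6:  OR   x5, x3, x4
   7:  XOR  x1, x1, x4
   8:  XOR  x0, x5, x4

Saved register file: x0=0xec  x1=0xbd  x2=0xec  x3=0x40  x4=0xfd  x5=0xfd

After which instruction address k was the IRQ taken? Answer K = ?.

K = 7

after  0: x0=0xc7 x1=0x40 x2=0x2b x3=0xac x4=0xfd x5=0x50  N=0 Z=0
after  1: x0=0xc7 x1=0x40 x2=0x2b x3=0xac x4=0xfd x5=0xad  N=1 Z=0
after  2: x0=0xc7 x1=0x40 x2=0xec x3=0xac x4=0xfd x5=0xad  N=1 Z=0
after  3: x0=0xc7 x1=0x40 x2=0xec x3=0xac x4=0xfd x5=0xec  N=1 Z=0
after  4: x0=0xec x1=0x40 x2=0xec x3=0xac x4=0xfd x5=0xec  N=1 Z=0
after  5: x0=0xec x1=0x40 x2=0xec x3=0x40 x4=0xfd x5=0xec  N=1 Z=0
after  6: x0=0xec x1=0x40 x2=0xec x3=0x40 x4=0xfd x5=0xfd  N=1 Z=0
after  7: x0=0xec x1=0xbd x2=0xec x3=0x40 x4=0xfd x5=0xfd  N=1 Z=0
-- IRQ taken; context saved, return-PC = 8 --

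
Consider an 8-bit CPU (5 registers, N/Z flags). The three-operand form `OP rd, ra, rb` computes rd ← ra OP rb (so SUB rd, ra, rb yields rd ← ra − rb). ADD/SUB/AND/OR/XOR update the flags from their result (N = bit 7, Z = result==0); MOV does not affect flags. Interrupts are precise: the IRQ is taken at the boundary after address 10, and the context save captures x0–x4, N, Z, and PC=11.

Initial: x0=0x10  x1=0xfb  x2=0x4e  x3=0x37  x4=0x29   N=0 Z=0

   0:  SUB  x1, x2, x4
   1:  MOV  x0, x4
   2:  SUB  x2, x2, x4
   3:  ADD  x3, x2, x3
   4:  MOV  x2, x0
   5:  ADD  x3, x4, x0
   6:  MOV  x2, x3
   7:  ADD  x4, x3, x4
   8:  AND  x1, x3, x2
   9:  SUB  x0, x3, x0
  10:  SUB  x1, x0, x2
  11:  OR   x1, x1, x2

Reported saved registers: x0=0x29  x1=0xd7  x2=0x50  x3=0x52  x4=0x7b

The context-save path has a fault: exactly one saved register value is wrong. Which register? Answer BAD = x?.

BAD = x2

after  0: x0=0x10 x1=0x25 x2=0x4e x3=0x37 x4=0x29  N=0 Z=0
after  1: x0=0x29 x1=0x25 x2=0x4e x3=0x37 x4=0x29  N=0 Z=0
after  2: x0=0x29 x1=0x25 x2=0x25 x3=0x37 x4=0x29  N=0 Z=0
after  3: x0=0x29 x1=0x25 x2=0x25 x3=0x5c x4=0x29  N=0 Z=0
after  4: x0=0x29 x1=0x25 x2=0x29 x3=0x5c x4=0x29  N=0 Z=0
after  5: x0=0x29 x1=0x25 x2=0x29 x3=0x52 x4=0x29  N=0 Z=0
after  6: x0=0x29 x1=0x25 x2=0x52 x3=0x52 x4=0x29  N=0 Z=0
after  7: x0=0x29 x1=0x25 x2=0x52 x3=0x52 x4=0x7b  N=0 Z=0
after  8: x0=0x29 x1=0x52 x2=0x52 x3=0x52 x4=0x7b  N=0 Z=0
after  9: x0=0x29 x1=0x52 x2=0x52 x3=0x52 x4=0x7b  N=0 Z=0
after 10: x0=0x29 x1=0xd7 x2=0x52 x3=0x52 x4=0x7b  N=1 Z=0
-- IRQ taken; context saved, return-PC = 11 --
mismatch: x2: reported 0x50 vs actual 0x52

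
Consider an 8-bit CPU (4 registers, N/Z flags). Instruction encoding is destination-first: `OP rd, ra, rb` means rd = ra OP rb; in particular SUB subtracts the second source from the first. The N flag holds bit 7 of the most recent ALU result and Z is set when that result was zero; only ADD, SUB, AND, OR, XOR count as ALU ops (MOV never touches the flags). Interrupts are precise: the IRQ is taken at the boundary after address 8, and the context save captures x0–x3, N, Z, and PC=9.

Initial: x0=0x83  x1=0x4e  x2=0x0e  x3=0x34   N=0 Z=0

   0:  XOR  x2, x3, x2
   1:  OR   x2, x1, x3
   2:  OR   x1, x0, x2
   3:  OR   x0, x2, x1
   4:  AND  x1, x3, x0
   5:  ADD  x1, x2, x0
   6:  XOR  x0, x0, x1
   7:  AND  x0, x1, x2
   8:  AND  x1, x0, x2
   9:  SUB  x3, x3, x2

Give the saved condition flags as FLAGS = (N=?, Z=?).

FLAGS = (N=0, Z=0)

after  0: x0=0x83 x1=0x4e x2=0x3a x3=0x34  N=0 Z=0
after  1: x0=0x83 x1=0x4e x2=0x7e x3=0x34  N=0 Z=0
after  2: x0=0x83 x1=0xff x2=0x7e x3=0x34  N=1 Z=0
after  3: x0=0xff x1=0xff x2=0x7e x3=0x34  N=1 Z=0
after  4: x0=0xff x1=0x34 x2=0x7e x3=0x34  N=0 Z=0
after  5: x0=0xff x1=0x7d x2=0x7e x3=0x34  N=0 Z=0
after  6: x0=0x82 x1=0x7d x2=0x7e x3=0x34  N=1 Z=0
after  7: x0=0x7c x1=0x7d x2=0x7e x3=0x34  N=0 Z=0
after  8: x0=0x7c x1=0x7c x2=0x7e x3=0x34  N=0 Z=0
-- IRQ taken; context saved, return-PC = 9 --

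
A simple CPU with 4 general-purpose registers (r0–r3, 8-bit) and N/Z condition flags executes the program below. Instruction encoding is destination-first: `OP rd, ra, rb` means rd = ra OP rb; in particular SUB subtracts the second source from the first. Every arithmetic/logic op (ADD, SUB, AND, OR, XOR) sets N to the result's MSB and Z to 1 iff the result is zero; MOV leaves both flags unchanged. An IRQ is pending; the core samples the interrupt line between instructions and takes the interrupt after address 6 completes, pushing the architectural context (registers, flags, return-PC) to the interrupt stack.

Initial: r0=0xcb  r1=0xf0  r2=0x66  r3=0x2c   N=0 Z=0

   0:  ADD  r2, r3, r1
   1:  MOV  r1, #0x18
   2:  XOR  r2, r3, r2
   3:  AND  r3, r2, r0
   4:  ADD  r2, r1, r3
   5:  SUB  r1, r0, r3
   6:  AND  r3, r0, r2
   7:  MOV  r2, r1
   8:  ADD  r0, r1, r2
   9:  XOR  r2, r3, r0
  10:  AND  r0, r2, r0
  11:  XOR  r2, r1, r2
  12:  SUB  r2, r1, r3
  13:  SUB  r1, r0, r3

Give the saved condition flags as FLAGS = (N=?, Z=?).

FLAGS = (N=0, Z=0)

after  0: r0=0xcb r1=0xf0 r2=0x1c r3=0x2c  N=0 Z=0
after  1: r0=0xcb r1=0x18 r2=0x1c r3=0x2c  N=0 Z=0
after  2: r0=0xcb r1=0x18 r2=0x30 r3=0x2c  N=0 Z=0
after  3: r0=0xcb r1=0x18 r2=0x30 r3=0x00  N=0 Z=1
after  4: r0=0xcb r1=0x18 r2=0x18 r3=0x00  N=0 Z=0
after  5: r0=0xcb r1=0xcb r2=0x18 r3=0x00  N=1 Z=0
after  6: r0=0xcb r1=0xcb r2=0x18 r3=0x08  N=0 Z=0
-- IRQ taken; context saved, return-PC = 7 --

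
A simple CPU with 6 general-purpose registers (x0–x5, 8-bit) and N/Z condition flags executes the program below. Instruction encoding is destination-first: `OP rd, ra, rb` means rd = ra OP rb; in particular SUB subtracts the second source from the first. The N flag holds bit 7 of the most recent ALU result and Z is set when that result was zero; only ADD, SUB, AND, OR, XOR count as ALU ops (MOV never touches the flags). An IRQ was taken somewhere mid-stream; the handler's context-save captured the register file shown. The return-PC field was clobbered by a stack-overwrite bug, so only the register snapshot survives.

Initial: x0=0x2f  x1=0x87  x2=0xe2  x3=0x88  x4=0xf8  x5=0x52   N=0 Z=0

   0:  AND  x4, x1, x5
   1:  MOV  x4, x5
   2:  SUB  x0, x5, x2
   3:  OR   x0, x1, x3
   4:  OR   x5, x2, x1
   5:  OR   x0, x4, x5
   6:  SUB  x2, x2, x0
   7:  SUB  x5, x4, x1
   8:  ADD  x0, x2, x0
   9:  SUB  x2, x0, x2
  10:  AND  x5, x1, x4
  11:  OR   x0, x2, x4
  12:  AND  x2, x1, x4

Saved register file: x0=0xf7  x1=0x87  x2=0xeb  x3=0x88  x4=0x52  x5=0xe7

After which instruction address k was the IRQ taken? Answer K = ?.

K = 6

after  0: x0=0x2f x1=0x87 x2=0xe2 x3=0x88 x4=0x02 x5=0x52  N=0 Z=0
after  1: x0=0x2f x1=0x87 x2=0xe2 x3=0x88 x4=0x52 x5=0x52  N=0 Z=0
after  2: x0=0x70 x1=0x87 x2=0xe2 x3=0x88 x4=0x52 x5=0x52  N=0 Z=0
after  3: x0=0x8f x1=0x87 x2=0xe2 x3=0x88 x4=0x52 x5=0x52  N=1 Z=0
after  4: x0=0x8f x1=0x87 x2=0xe2 x3=0x88 x4=0x52 x5=0xe7  N=1 Z=0
after  5: x0=0xf7 x1=0x87 x2=0xe2 x3=0x88 x4=0x52 x5=0xe7  N=1 Z=0
after  6: x0=0xf7 x1=0x87 x2=0xeb x3=0x88 x4=0x52 x5=0xe7  N=1 Z=0
-- IRQ taken; context saved, return-PC = 7 --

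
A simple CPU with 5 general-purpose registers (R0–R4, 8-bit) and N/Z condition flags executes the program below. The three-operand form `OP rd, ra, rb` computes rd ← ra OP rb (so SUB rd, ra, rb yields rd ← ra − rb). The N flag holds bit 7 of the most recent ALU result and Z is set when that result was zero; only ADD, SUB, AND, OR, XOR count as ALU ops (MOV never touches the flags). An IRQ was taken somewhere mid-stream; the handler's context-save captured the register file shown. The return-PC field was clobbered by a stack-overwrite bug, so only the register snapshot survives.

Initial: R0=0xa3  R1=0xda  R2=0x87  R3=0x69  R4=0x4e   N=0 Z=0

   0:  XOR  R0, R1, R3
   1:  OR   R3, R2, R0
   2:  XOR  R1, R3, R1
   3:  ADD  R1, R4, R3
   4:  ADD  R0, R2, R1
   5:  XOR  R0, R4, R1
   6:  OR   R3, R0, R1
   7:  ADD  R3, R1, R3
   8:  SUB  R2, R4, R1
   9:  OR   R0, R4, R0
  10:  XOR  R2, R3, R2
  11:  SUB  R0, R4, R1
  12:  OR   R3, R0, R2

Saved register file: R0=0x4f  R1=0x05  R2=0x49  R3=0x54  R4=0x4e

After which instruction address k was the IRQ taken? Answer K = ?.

after  0: R0=0xb3 R1=0xda R2=0x87 R3=0x69 R4=0x4e  N=1 Z=0
after  1: R0=0xb3 R1=0xda R2=0x87 R3=0xb7 R4=0x4e  N=1 Z=0
after  2: R0=0xb3 R1=0x6d R2=0x87 R3=0xb7 R4=0x4e  N=0 Z=0
after  3: R0=0xb3 R1=0x05 R2=0x87 R3=0xb7 R4=0x4e  N=0 Z=0
after  4: R0=0x8c R1=0x05 R2=0x87 R3=0xb7 R4=0x4e  N=1 Z=0
after  5: R0=0x4b R1=0x05 R2=0x87 R3=0xb7 R4=0x4e  N=0 Z=0
after  6: R0=0x4b R1=0x05 R2=0x87 R3=0x4f R4=0x4e  N=0 Z=0
after  7: R0=0x4b R1=0x05 R2=0x87 R3=0x54 R4=0x4e  N=0 Z=0
after  8: R0=0x4b R1=0x05 R2=0x49 R3=0x54 R4=0x4e  N=0 Z=0
after  9: R0=0x4f R1=0x05 R2=0x49 R3=0x54 R4=0x4e  N=0 Z=0
-- IRQ taken; context saved, return-PC = 10 --

K = 9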